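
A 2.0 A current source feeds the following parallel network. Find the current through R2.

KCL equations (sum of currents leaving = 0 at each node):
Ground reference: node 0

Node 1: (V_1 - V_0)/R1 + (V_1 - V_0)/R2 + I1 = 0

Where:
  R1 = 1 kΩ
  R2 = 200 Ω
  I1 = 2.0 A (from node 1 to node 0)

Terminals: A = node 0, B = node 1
All resistors sit directly between nodes 0 and 1, so they are in parallel and share one voltage V; the full source current 2 A splits among them.
1/R_par = 1/1000 + 1/200 = 0.006 S  =>  R_par = 166.7 Ω
V = I × R_par = 2 × 166.7 = 333.3 V
I_R2 = V/R2 = 333.3/200 = 1.667 A

Final answer: 1.667 A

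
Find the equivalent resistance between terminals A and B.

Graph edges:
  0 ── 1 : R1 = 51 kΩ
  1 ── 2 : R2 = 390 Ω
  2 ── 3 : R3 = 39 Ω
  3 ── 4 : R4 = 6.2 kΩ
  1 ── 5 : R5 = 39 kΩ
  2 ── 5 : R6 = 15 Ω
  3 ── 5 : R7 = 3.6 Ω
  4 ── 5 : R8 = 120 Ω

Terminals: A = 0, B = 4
The network is not a plain series/parallel combination. Inject a 1 A test current into terminal A (node 0) and return it from terminal B (node 4); then R_eq = V_A / (1 A).
Nodal analysis, taking node 4 as the 0 V reference.
Current source I_test pushes 1 A into node 0 and draws it out of node 4.
KCL at each unknown node (sum of currents leaving = 0; resistances in Ω):
  Node 0: (V_0 - V_1)/51000 - 1 = 0
  Node 1: (V_1 - V_0)/51000 + (V_1 - V_2)/390 + (V_1 - V_5)/39000 = 0
  Node 2: (V_2 - V_1)/390 + (V_2 - V_3)/39 + (V_2 - V_5)/15 = 0
  Node 3: (V_3 - V_2)/39 + (V_3 - 0)/6200 + (V_3 - V_5)/3.6 = 0
  Node 5: (V_5 - V_1)/39000 + (V_5 - V_2)/15 + (V_5 - V_3)/3.6 + (V_5 - 0)/120 = 0
Collecting terms (coefficients in siemens):
  0.00001961·V_0 - 0.00001961·V_1 = 1
  0.002609·V_1 - 0.00001961·V_0 - 0.002564·V_2 - 0.00002564·V_5 = 0
  0.09487·V_2 - 0.002564·V_1 - 0.02564·V_3 - 0.06667·V_5 = 0
  0.3036·V_3 - 0.02564·V_2 - 0.2778·V_5 = 0
  0.3528·V_5 - 0.00002564·V_1 - 0.06667·V_2 - 0.2778·V_3 = 0
Solving these 5 simultaneous equations (Gaussian elimination) gives:
  V_0 = 51510 V, V_1 = 514.7 V, V_2 = 128.7 V, V_3 = 118.6 V
  V_5 = 117.7 V
R_eq = V_0 / 1 A = 51510 Ω = 51.51 kΩ

Final answer: 51.51 kΩ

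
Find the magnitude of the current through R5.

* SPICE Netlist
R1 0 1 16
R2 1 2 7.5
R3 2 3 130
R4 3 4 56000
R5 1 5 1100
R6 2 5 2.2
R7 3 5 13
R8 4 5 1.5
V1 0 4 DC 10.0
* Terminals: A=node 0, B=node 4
Nodal analysis, taking node 4 as the 0 V reference.
Source V1 fixes V_0 = 10 V.
KCL at each unknown node (sum of currents leaving = 0; resistances in Ω):
  Node 1: (V_1 - 10)/16 + (V_1 - V_2)/7.5 + (V_1 - V_5)/1100 = 0
  Node 2: (V_2 - V_1)/7.5 + (V_2 - V_3)/130 + (V_2 - V_5)/2.2 = 0
  Node 3: (V_3 - V_2)/130 + (V_3 - 0)/56000 + (V_3 - V_5)/13 = 0
  Node 5: (V_5 - V_1)/1100 + (V_5 - V_2)/2.2 + (V_5 - V_3)/13 + (V_5 - 0)/1.5 = 0
Collecting terms (coefficients in siemens):
  0.1967·V_1 - 0.1333·V_2 - 0.0009091·V_5 = 0.625
  0.5956·V_2 - 0.1333·V_1 - 0.007692·V_3 - 0.4545·V_5 = 0
  0.08463·V_3 - 0.007692·V_2 - 0.07692·V_5 = 0
  1.199·V_5 - 0.0009091·V_1 - 0.4545·V_2 - 0.07692·V_3 = 0
Solving these 4 simultaneous equations (Gaussian elimination) gives:
  V_1 = 4.092 V, V_2 = 1.347 V, V_3 = 0.6258 V, V_5 = 0.5538 V
I_R5 = (V_1 - V_5)/R5 = (4.092 - 0.5538)/1100 = 0.003217 A
|I_R5| = 0.003217 A

Final answer: |I_R5| = 0.003217 A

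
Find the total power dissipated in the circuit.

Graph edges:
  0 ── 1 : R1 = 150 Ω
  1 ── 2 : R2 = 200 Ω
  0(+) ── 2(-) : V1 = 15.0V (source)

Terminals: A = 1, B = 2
Nodal analysis, taking node 2 as the 0 V reference.
Source V1 fixes V_0 = 15 V.
KCL at each unknown node (sum of currents leaving = 0; resistances in Ω):
  Node 1: (V_1 - 15)/150 + (V_1 - 0)/200 = 0
Collecting terms: 0.01167 × V_1 = 0.1  =>  V_1 = 8.571 V
Power in each resistor, P = (ΔV)²/R:
  P_R1 = (15 - 8.571)²/150 = 0.2755 W
  P_R2 = (8.571 - 0)²/200 = 0.3673 W
P_total = P_R1 + P_R2 = 0.6429 W

Final answer: 0.6429 W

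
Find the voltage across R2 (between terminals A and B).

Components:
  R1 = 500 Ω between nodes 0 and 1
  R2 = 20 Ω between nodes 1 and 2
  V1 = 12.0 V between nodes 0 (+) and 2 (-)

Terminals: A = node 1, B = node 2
R1 and R2 are in series across V1 (node 0 → node 1 → node 2), and the output A–B is taken across R2, so this is a voltage divider.
Series current: I = V1/(R1 + R2) = 12/(500 + 20) = 12/520 = 0.02308 A
V_R2 = I × R2 = V1 × R2/(R1 + R2) = 12 × 20/520 = 0.4615 V

Final answer: 0.4615 V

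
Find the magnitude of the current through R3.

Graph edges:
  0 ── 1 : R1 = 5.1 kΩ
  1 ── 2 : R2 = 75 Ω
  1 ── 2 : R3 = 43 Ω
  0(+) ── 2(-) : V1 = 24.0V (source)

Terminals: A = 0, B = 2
Nodal analysis, taking node 2 as the 0 V reference.
Source V1 fixes V_0 = 24 V.
KCL at each unknown node (sum of currents leaving = 0; resistances in Ω):
  Node 1: (V_1 - 24)/5100 + (V_1 - 0)/75 + (V_1 - 0)/43 = 0
Collecting terms: 0.03679 × V_1 = 0.004706  =>  V_1 = 0.1279 V
I_R3 = (V_1 - V_2)/R3 = (0.1279 - 0)/43 = 0.002975 A
|I_R3| = 0.002975 A

Final answer: |I_R3| = 0.002975 A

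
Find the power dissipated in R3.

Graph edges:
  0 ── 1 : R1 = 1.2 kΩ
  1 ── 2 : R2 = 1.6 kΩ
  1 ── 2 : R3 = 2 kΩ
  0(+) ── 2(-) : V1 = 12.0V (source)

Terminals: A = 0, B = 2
Nodal analysis, taking node 2 as the 0 V reference.
Source V1 fixes V_0 = 12 V.
KCL at each unknown node (sum of currents leaving = 0; resistances in Ω):
  Node 1: (V_1 - 12)/1200 + (V_1 - 0)/1600 + (V_1 - 0)/2000 = 0
Collecting terms: 0.001958 × V_1 = 0.01  =>  V_1 = 5.106 V
I_R3 = (V_1 - V_2)/R3 = (5.106 - 0)/2000 = 0.002553 A
P_R3 = I_R3² × R3 = (0.002553)² × 2000 = 0.01304 W

Final answer: 0.01304 W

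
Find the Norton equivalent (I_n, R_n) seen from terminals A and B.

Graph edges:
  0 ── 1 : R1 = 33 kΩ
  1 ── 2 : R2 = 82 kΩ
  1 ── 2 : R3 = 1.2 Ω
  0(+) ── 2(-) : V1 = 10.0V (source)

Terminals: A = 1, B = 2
Find the Thévenin equivalent first; then I_n = V_th/R_th and R_n = R_th.
Step 1 — V_th is the open-circuit voltage V_A - V_B (nothing connected across the terminals).
Nodal analysis, taking node 2 as the 0 V reference.
Source V1 fixes V_0 = 10 V.
KCL at each unknown node (sum of currents leaving = 0; resistances in Ω):
  Node 1: (V_1 - 10)/33000 + (V_1 - 0)/82000 + (V_1 - 0)/1.2 = 0
Collecting terms: 0.8334 × V_1 = 0.000303  =>  V_1 = 0.0003636 V
V_th = V_1 - V_2 = 0.0003636 - 0 = 0.0003636 V
Step 2 — R_th: zero the source — replace V1 by a short circuit (node 2 merges into node 0) — and find the resistance seen between A (node 1) and B (node 0).
Reduce the network between node 1 (A) and node 0 (B) by series/parallel combination:
  Rp1 = R1 ‖ R2 ‖ R3 (parallel, all between nodes 0 and 1) = 1/(1/33000 + 1/82000 + 1/1.2) = 1.2 Ω
R_th = 1.2 Ω
I_n = V_th/R_th = 0.0003636/1.2 = 0.000303 A, and R_n = R_th = 1.2 Ω

Final answer: I_n = 0.000303 A, R_n = 1.2 Ω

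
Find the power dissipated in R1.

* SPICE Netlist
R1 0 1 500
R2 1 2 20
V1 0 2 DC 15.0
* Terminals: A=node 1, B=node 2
Nodal analysis, taking node 2 as the 0 V reference.
Source V1 fixes V_0 = 15 V.
KCL at each unknown node (sum of currents leaving = 0; resistances in Ω):
  Node 1: (V_1 - 15)/500 + (V_1 - 0)/20 = 0
Collecting terms: 0.052 × V_1 = 0.03  =>  V_1 = 0.5769 V
I_R1 = (V_0 - V_1)/R1 = (15 - 0.5769)/500 = 0.02885 A
P_R1 = I_R1² × R1 = (0.02885)² × 500 = 0.4161 W

Final answer: 0.4161 W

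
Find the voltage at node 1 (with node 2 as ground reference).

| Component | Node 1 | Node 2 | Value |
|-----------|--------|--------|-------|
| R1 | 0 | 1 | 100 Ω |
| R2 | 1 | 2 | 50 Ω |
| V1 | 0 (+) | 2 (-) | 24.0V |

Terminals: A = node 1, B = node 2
Nodal analysis, taking node 2 as the 0 V reference.
Source V1 fixes V_0 = 24 V.
KCL at each unknown node (sum of currents leaving = 0; resistances in Ω):
  Node 1: (V_1 - 24)/100 + (V_1 - 0)/50 = 0
Collecting terms: 0.03 × V_1 = 0.24  =>  V_1 = 8 V
The requested potential is V_1 = 8 V.

Final answer: V_1 = 8 V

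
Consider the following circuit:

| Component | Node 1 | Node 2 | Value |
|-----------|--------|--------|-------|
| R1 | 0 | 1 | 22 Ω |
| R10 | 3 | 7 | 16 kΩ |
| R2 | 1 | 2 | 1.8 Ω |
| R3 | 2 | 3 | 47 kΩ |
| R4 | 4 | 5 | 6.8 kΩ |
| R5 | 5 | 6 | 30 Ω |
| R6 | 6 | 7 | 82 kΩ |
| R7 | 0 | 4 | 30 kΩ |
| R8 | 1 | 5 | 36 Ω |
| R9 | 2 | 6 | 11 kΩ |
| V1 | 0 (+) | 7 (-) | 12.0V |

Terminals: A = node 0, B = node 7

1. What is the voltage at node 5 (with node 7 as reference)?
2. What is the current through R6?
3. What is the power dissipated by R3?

Nodal analysis, taking node 7 as the 0 V reference.
Source V1 fixes V_0 = 12 V.
KCL at each unknown node (sum of currents leaving = 0; resistances in Ω):
  Node 1: (V_1 - 12)/22 + (V_1 - V_2)/1.8 + (V_1 - V_5)/36 = 0
  Node 2: (V_2 - V_1)/1.8 + (V_2 - V_3)/47000 + (V_2 - V_6)/11000 = 0
  Node 3: (V_3 - V_2)/47000 + (V_3 - 0)/16000 = 0
  Node 4: (V_4 - V_5)/6800 + (V_4 - 12)/30000 = 0
  Node 5: (V_5 - V_4)/6800 + (V_5 - V_6)/30 + (V_5 - V_1)/36 = 0
  Node 6: (V_6 - V_5)/30 + (V_6 - 0)/82000 + (V_6 - V_2)/11000 = 0
Collecting terms (coefficients in siemens):
  0.6288·V_1 - 0.5556·V_2 - 0.02778·V_5 = 0.5455
  0.5557·V_2 - 0.5556·V_1 - 0.00002128·V_3 - 0.00009091·V_6 = 0
  0.00008378·V_3 - 0.00002128·V_2 = 0
  0.0001804·V_4 - 0.0001471·V_5 = 0.0004
  0.06126·V_5 - 0.02778·V_1 - 0.0001471·V_4 - 0.03333·V_6 = 0
  0.03344·V_6 - 0.00009091·V_2 - 0.03333·V_5 = 0
Solving these 6 simultaneous equations (Gaussian elimination) gives:
  V_1 = 11.99 V, V_2 = 11.99 V, V_3 = 3.046 V, V_4 = 11.99 V
  V_5 = 11.99 V, V_6 = 11.98 V
Part 1:
  Read off the nodal solution: V_5 = 11.99 V
Part 2:
  I_R6 = (V_6 - V_7)/R6 = (11.98 - 0)/82000 = 0.0001461 A
  Magnitude: I_R6 = 0.0001461 A
Part 3:
  I_R3 = (V_2 - V_3)/R3 = (11.99 - 3.046)/47000 = 0.0001904 A
  P_R3 = I_R3² × R3 = (0.0001904)² × 47000 = 0.001703 W

Final answers:
1. V_5 = 11.99 V
2. I_R6 = 0.0001461 A
3. P_R3 = 0.001703 W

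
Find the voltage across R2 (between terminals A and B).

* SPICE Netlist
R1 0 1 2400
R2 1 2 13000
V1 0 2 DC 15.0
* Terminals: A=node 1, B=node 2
R1 and R2 are in series across V1 (node 0 → node 1 → node 2), and the output A–B is taken across R2, so this is a voltage divider.
Series current: I = V1/(R1 + R2) = 15/(2400 + 13000) = 15/15400 = 0.000974 A
V_R2 = I × R2 = V1 × R2/(R1 + R2) = 15 × 13000/15400 = 12.66 V

Final answer: 12.66 V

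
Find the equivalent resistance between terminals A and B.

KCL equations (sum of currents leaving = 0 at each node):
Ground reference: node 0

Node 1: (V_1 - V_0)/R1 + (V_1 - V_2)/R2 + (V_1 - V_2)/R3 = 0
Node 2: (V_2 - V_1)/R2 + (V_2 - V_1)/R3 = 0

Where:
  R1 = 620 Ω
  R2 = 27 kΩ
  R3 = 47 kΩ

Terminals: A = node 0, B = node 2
Reduce the network between node 0 (A) and node 2 (B) by series/parallel combination:
  Rp1 = R2 ‖ R3 (parallel, both between nodes 1 and 2) = 1/(1/27000 + 1/47000) = 17150 Ω
  Rs1 = R1 + Rp1 (series, joined only at node 1) = 620 + 17150 = 17770 Ω
R_eq = 17.77 kΩ

Final answer: 17.77 kΩ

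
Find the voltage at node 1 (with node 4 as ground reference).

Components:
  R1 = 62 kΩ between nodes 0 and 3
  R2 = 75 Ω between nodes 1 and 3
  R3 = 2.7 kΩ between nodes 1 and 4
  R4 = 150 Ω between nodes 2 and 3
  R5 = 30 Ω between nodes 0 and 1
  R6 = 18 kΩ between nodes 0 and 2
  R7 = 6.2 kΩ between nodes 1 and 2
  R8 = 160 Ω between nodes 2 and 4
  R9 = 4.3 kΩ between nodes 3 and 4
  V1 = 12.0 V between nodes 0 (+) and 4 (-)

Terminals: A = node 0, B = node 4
Nodal analysis, taking node 4 as the 0 V reference.
Source V1 fixes V_0 = 12 V.
KCL at each unknown node (sum of currents leaving = 0; resistances in Ω):
  Node 1: (V_1 - V_3)/75 + (V_1 - 0)/2700 + (V_1 - 12)/30 + (V_1 - V_2)/6200 = 0
  Node 2: (V_2 - V_3)/150 + (V_2 - 12)/18000 + (V_2 - V_1)/6200 + (V_2 - 0)/160 = 0
  Node 3: (V_3 - 12)/62000 + (V_3 - V_1)/75 + (V_3 - V_2)/150 + (V_3 - 0)/4300 = 0
Collecting terms (coefficients in siemens):
  0.0472·V_1 - 0.0001613·V_2 - 0.01333·V_3 = 0.4
  0.01313·V_2 - 0.0001613·V_1 - 0.006667·V_3 = 0.0006667
  0.02025·V_3 - 0.01333·V_1 - 0.006667·V_2 = 0.0001935
Solving these 3 simultaneous equations (Gaussian elimination) gives:
  V_1 = 10.96 V, V_2 = 4.628 V, V_3 = 8.752 V
The requested potential is V_1 = 10.96 V.

Final answer: V_1 = 10.96 V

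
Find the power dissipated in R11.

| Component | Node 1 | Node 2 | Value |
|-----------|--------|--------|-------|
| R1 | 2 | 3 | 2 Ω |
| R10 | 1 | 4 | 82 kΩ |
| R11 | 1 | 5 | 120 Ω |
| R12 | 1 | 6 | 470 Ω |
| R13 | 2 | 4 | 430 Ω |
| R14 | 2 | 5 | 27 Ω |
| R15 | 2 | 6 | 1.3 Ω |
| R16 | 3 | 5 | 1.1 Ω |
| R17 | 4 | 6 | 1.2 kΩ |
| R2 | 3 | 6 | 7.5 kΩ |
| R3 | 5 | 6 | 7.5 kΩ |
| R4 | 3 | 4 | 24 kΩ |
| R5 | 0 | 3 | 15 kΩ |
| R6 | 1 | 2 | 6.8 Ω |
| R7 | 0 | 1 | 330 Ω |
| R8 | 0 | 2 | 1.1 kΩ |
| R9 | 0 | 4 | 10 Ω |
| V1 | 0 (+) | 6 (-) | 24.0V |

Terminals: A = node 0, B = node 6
Nodal analysis, taking node 6 as the 0 V reference.
Source V1 fixes V_0 = 24 V.
KCL at each unknown node (sum of currents leaving = 0; resistances in Ω):
  Node 1: (V_1 - V_2)/6.8 + (V_1 - 24)/330 + (V_1 - V_4)/82000 + (V_1 - V_5)/120 + (V_1 - 0)/470 = 0
  Node 2: (V_2 - V_3)/2 + (V_2 - V_1)/6.8 + (V_2 - 24)/1100 + (V_2 - V_4)/430 + (V_2 - V_5)/27 + (V_2 - 0)/1.3 = 0
  Node 3: (V_3 - V_2)/2 + (V_3 - 0)/7500 + (V_3 - V_4)/24000 + (V_3 - 24)/15000 + (V_3 - V_5)/1.1 = 0
  Node 4: (V_4 - V_3)/24000 + (V_4 - 24)/10 + (V_4 - V_1)/82000 + (V_4 - V_2)/430 + (V_4 - 0)/1200 = 0
  Node 5: (V_5 - 0)/7500 + (V_5 - V_1)/120 + (V_5 - V_2)/27 + (V_5 - V_3)/1.1 = 0
Collecting terms (coefficients in siemens):
  0.1606·V_1 - 0.1471·V_2 - 0.0000122·V_4 - 0.008333·V_5 = 0.07273
  1.457·V_2 - 0.1471·V_1 - 0.5·V_3 - 0.002326·V_4 - 0.03704·V_5 = 0.02182
  1.409·V_3 - 0.5·V_2 - 0.00004167·V_4 - 0.9091·V_5 = 0.0016
  0.1032·V_4 - 0.0000122·V_1 - 0.002326·V_2 - 0.00004167·V_3 = 2.4
  0.9546·V_5 - 0.008333·V_1 - 0.03704·V_2 - 0.9091·V_3 = 0
Solving these 5 simultaneous equations (Gaussian elimination) gives:
  V_1 = 0.641 V, V_2 = 0.1917 V, V_3 = 0.2029 V, V_4 = 23.26 V
  V_5 = 0.2062 V
I_R11 = (V_1 - V_5)/R11 = (0.641 - 0.2062)/120 = 0.003623 A
P_R11 = I_R11² × R11 = (0.003623)² × 120 = 0.001575 W

Final answer: 0.001575 W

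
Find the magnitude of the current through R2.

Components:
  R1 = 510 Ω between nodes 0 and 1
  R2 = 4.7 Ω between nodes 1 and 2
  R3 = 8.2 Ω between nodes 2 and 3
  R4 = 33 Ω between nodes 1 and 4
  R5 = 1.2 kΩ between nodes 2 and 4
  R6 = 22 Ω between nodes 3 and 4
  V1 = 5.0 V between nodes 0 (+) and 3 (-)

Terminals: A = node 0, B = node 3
Nodal analysis, taking node 3 as the 0 V reference.
Source V1 fixes V_0 = 5 V.
KCL at each unknown node (sum of currents leaving = 0; resistances in Ω):
  Node 1: (V_1 - 5)/510 + (V_1 - V_2)/4.7 + (V_1 - V_4)/33 = 0
  Node 2: (V_2 - V_1)/4.7 + (V_2 - 0)/8.2 + (V_2 - V_4)/1200 = 0
  Node 4: (V_4 - V_1)/33 + (V_4 - V_2)/1200 + (V_4 - 0)/22 = 0
Collecting terms (coefficients in siemens):
  0.245·V_1 - 0.2128·V_2 - 0.0303·V_4 = 0.009804
  0.3356·V_2 - 0.2128·V_1 - 0.0008333·V_4 = 0
  0.07659·V_4 - 0.0303·V_1 - 0.0008333·V_2 = 0
Solving these 3 simultaneous equations (Gaussian elimination) gives:
  V_1 = 0.1003 V, V_2 = 0.06372 V, V_4 = 0.04039 V
I_R2 = (V_1 - V_2)/R2 = (0.1003 - 0.06372)/4.7 = 0.007791 A
|I_R2| = 0.007791 A

Final answer: |I_R2| = 0.007791 A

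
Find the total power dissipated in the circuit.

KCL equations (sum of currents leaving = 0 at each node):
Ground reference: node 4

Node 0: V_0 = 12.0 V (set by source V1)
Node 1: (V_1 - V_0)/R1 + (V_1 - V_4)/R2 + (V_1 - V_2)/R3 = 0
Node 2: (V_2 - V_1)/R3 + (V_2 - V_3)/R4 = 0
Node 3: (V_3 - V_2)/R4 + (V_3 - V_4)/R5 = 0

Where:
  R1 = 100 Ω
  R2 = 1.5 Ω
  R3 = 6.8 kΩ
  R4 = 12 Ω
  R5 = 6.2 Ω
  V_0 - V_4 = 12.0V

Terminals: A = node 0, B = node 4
Nodal analysis, taking node 4 as the 0 V reference.
Source V1 fixes V_0 = 12 V.
KCL at each unknown node (sum of currents leaving = 0; resistances in Ω):
  Node 1: (V_1 - 12)/100 + (V_1 - 0)/1.5 + (V_1 - V_2)/6800 = 0
  Node 2: (V_2 - V_1)/6800 + (V_2 - V_3)/12 = 0
  Node 3: (V_3 - V_2)/12 + (V_3 - 0)/6.2 = 0
Collecting terms (coefficients in siemens):
  0.6768·V_1 - 0.0001471·V_2 = 0.12
  0.08348·V_2 - 0.0001471·V_1 - 0.08333·V_3 = 0
  0.2446·V_3 - 0.08333·V_2 = 0
Solving these 3 simultaneous equations (Gaussian elimination) gives:
  V_1 = 0.1773 V, V_2 = 0.0004733 V, V_3 = 0.0001612 V
Power in each resistor, P = (ΔV)²/R:
  P_R1 = (12 - 0.1773)²/100 = 1.398 W
  P_R2 = (0.1773 - 0)²/1.5 = 0.02096 W
  P_R3 = (0.1773 - 0.0004733)²/6800 = 0.000004598 W
  P_R4 = (0.0004733 - 0.0001612)²/12 = 0.000000008115 W
  P_R5 = (0.0001612 - 0)²/6.2 = 0.000000004193 W
P_total = P_R1 + P_R2 + P_R3 + P_R4 + P_R5 = 1.419 W

Final answer: 1.419 W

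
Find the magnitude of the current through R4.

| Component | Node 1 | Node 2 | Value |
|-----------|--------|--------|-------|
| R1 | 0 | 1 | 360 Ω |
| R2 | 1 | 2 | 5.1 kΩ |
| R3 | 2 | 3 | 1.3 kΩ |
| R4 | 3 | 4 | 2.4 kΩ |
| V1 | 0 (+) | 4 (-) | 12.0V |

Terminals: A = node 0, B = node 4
Nodal analysis, taking node 4 as the 0 V reference.
Source V1 fixes V_0 = 12 V.
KCL at each unknown node (sum of currents leaving = 0; resistances in Ω):
  Node 1: (V_1 - 12)/360 + (V_1 - V_2)/5100 = 0
  Node 2: (V_2 - V_1)/5100 + (V_2 - V_3)/1300 = 0
  Node 3: (V_3 - V_2)/1300 + (V_3 - 0)/2400 = 0
Collecting terms (coefficients in siemens):
  0.002974·V_1 - 0.0001961·V_2 = 0.03333
  0.0009653·V_2 - 0.0001961·V_1 - 0.0007692·V_3 = 0
  0.001186·V_3 - 0.0007692·V_2 = 0
Solving these 3 simultaneous equations (Gaussian elimination) gives:
  V_1 = 11.53 V, V_2 = 4.847 V, V_3 = 3.144 V
I_R4 = (V_3 - V_4)/R4 = (3.144 - 0)/2400 = 0.00131 A
|I_R4| = 0.00131 A

Final answer: |I_R4| = 0.00131 A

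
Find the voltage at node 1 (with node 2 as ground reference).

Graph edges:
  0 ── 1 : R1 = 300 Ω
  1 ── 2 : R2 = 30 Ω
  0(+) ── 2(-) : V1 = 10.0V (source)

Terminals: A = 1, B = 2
Nodal analysis, taking node 2 as the 0 V reference.
Source V1 fixes V_0 = 10 V.
KCL at each unknown node (sum of currents leaving = 0; resistances in Ω):
  Node 1: (V_1 - 10)/300 + (V_1 - 0)/30 = 0
Collecting terms: 0.03667 × V_1 = 0.03333  =>  V_1 = 0.9091 V
The requested potential is V_1 = 0.9091 V.

Final answer: V_1 = 0.9091 V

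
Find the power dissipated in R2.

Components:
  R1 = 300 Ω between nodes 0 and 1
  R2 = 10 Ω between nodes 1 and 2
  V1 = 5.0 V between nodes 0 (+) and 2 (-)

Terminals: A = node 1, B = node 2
Nodal analysis, taking node 2 as the 0 V reference.
Source V1 fixes V_0 = 5 V.
KCL at each unknown node (sum of currents leaving = 0; resistances in Ω):
  Node 1: (V_1 - 5)/300 + (V_1 - 0)/10 = 0
Collecting terms: 0.1033 × V_1 = 0.01667  =>  V_1 = 0.1613 V
I_R2 = (V_1 - V_2)/R2 = (0.1613 - 0)/10 = 0.01613 A
P_R2 = I_R2² × R2 = (0.01613)² × 10 = 0.002601 W

Final answer: 0.002601 W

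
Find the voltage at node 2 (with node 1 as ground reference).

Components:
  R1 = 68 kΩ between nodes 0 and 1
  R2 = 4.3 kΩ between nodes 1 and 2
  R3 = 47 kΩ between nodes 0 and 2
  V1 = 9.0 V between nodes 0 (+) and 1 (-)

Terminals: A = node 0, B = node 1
Nodal analysis, taking node 1 as the 0 V reference.
Source V1 fixes V_0 = 9 V.
KCL at each unknown node (sum of currents leaving = 0; resistances in Ω):
  Node 2: (V_2 - 0)/4300 + (V_2 - 9)/47000 = 0
Collecting terms: 0.0002538 × V_2 = 0.0001915  =>  V_2 = 0.7544 V
The requested potential is V_2 = 0.7544 V.

Final answer: V_2 = 0.7544 V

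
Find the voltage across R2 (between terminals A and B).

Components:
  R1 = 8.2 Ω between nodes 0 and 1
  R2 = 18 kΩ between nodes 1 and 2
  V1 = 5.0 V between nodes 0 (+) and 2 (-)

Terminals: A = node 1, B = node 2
R1 and R2 are in series across V1 (node 0 → node 1 → node 2), and the output A–B is taken across R2, so this is a voltage divider.
Series current: I = V1/(R1 + R2) = 5/(8.2 + 18000) = 5/18010 = 0.0002777 A
V_R2 = I × R2 = V1 × R2/(R1 + R2) = 5 × 18000/18010 = 4.998 V

Final answer: 4.998 V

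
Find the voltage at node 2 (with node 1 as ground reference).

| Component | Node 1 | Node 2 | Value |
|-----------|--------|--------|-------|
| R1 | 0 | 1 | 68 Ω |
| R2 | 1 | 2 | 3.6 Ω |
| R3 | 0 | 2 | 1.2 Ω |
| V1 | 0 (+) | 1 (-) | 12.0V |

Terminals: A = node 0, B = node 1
Nodal analysis, taking node 1 as the 0 V reference.
Source V1 fixes V_0 = 12 V.
KCL at each unknown node (sum of currents leaving = 0; resistances in Ω):
  Node 2: (V_2 - 0)/3.6 + (V_2 - 12)/1.2 = 0
Collecting terms: 1.111 × V_2 = 10  =>  V_2 = 9 V
The requested potential is V_2 = 9 V.

Final answer: V_2 = 9 V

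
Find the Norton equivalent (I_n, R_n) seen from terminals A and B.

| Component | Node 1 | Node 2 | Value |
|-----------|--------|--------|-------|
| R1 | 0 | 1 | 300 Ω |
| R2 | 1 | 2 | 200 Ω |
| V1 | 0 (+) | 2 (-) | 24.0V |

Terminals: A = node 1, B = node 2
Find the Thévenin equivalent first; then I_n = V_th/R_th and R_n = R_th.
Step 1 — V_th is the open-circuit voltage V_A - V_B (nothing connected across the terminals).
Nodal analysis, taking node 2 as the 0 V reference.
Source V1 fixes V_0 = 24 V.
KCL at each unknown node (sum of currents leaving = 0; resistances in Ω):
  Node 1: (V_1 - 24)/300 + (V_1 - 0)/200 = 0
Collecting terms: 0.008333 × V_1 = 0.08  =>  V_1 = 9.6 V
V_th = V_1 - V_2 = 9.6 - 0 = 9.6 V
Step 2 — R_th: zero the source — replace V1 by a short circuit (node 2 merges into node 0) — and find the resistance seen between A (node 1) and B (node 0).
Reduce the network between node 1 (A) and node 0 (B) by series/parallel combination:
  Rp1 = R1 ‖ R2 (parallel, both between nodes 0 and 1) = 1/(1/300 + 1/200) = 120 Ω
R_th = 120 Ω
I_n = V_th/R_th = 9.6/120 = 0.08 A, and R_n = R_th = 120 Ω

Final answer: I_n = 0.08 A, R_n = 120 Ω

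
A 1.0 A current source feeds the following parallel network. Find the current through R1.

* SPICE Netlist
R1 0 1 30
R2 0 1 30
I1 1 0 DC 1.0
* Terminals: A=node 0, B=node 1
All resistors sit directly between nodes 0 and 1, so they are in parallel and share one voltage V; the full source current 1 A splits among them.
1/R_par = 1/30 + 1/30 = 0.06667 S  =>  R_par = 15 Ω
V = I × R_par = 1 × 15 = 15 V
I_R1 = V/R1 = 15/30 = 0.5 A

Final answer: 0.5 A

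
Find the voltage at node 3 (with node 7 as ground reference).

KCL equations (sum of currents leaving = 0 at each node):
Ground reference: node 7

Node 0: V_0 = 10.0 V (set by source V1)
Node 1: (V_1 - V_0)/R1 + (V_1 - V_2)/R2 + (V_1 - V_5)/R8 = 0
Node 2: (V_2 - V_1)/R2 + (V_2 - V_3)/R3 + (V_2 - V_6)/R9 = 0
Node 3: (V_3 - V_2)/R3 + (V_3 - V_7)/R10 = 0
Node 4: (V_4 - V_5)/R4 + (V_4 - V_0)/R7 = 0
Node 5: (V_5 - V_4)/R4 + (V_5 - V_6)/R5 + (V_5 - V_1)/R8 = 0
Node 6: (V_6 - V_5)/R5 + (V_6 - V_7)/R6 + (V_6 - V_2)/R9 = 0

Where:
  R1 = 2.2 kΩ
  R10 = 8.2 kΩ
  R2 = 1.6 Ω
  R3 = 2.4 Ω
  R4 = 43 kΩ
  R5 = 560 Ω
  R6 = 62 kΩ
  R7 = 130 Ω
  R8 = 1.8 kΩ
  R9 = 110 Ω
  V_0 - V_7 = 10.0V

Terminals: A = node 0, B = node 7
Nodal analysis, taking node 7 as the 0 V reference.
Source V1 fixes V_0 = 10 V.
KCL at each unknown node (sum of currents leaving = 0; resistances in Ω):
  Node 1: (V_1 - 10)/2200 + (V_1 - V_2)/1.6 + (V_1 - V_5)/1800 = 0
  Node 2: (V_2 - V_1)/1.6 + (V_2 - V_3)/2.4 + (V_2 - V_6)/110 = 0
  Node 3: (V_3 - V_2)/2.4 + (V_3 - 0)/8200 = 0
  Node 4: (V_4 - V_5)/43000 + (V_4 - 10)/130 = 0
  Node 5: (V_5 - V_4)/43000 + (V_5 - V_6)/560 + (V_5 - V_1)/1800 = 0
  Node 6: (V_6 - V_5)/560 + (V_6 - 0)/62000 + (V_6 - V_2)/110 = 0
Collecting terms (coefficients in siemens):
  0.626·V_1 - 0.625·V_2 - 0.0005556·V_5 = 0.004545
  1.051·V_2 - 0.625·V_1 - 0.4167·V_3 - 0.009091·V_6 = 0
  0.4168·V_3 - 0.4167·V_2 = 0
  0.007716·V_4 - 0.00002326·V_5 = 0.07692
  0.002365·V_5 - 0.0005556·V_1 - 0.00002326·V_4 - 0.001786·V_6 = 0
  0.01089·V_6 - 0.009091·V_2 - 0.001786·V_5 = 0
Solving these 6 simultaneous equations (Gaussian elimination) gives:
  V_1 = 7.758 V, V_2 = 7.757 V, V_3 = 7.754 V, V_4 = 9.993 V
  V_5 = 7.772 V, V_6 = 7.748 V
The requested potential is V_3 = 7.754 V.

Final answer: V_3 = 7.754 V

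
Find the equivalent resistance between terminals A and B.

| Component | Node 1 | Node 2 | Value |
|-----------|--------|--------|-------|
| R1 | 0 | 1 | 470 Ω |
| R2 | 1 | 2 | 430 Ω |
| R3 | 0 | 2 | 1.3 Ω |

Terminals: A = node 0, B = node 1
Reduce the network between node 0 (A) and node 1 (B) by series/parallel combination:
  Rs1 = R3 + R2 (series, joined only at node 2) = 1.3 + 430 = 431.3 Ω
  Rp1 = R1 ‖ Rs1 (parallel, both between nodes 0 and 1) = 1/(1/470 + 1/431.3) = 224.9 Ω
R_eq = 224.9 Ω

Final answer: 224.9 Ω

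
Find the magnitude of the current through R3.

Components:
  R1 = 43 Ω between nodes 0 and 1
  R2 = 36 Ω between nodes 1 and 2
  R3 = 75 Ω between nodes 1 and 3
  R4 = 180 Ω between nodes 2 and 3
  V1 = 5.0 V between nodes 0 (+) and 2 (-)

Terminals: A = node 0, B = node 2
Nodal analysis, taking node 2 as the 0 V reference.
Source V1 fixes V_0 = 5 V.
KCL at each unknown node (sum of currents leaving = 0; resistances in Ω):
  Node 1: (V_1 - 5)/43 + (V_1 - 0)/36 + (V_1 - V_3)/75 = 0
  Node 3: (V_3 - V_1)/75 + (V_3 - 0)/180 = 0
Collecting terms (coefficients in siemens):
  0.06437·V_1 - 0.01333·V_3 = 0.1163
  0.01889·V_3 - 0.01333·V_1 = 0
Determinant D = (0.06437)(0.01889) - (-0.01333)(-0.01333) = 0.001038
V_1 = [(0.1163)(0.01889) - (-0.01333)(0)]/D = 2.116 V
V_3 = [(0.06437)(0) - (0.1163)(-0.01333)]/D = 1.494 V
I_R3 = (V_1 - V_3)/R3 = (2.116 - 1.494)/75 = 0.008298 A
|I_R3| = 0.008298 A

Final answer: |I_R3| = 0.008298 A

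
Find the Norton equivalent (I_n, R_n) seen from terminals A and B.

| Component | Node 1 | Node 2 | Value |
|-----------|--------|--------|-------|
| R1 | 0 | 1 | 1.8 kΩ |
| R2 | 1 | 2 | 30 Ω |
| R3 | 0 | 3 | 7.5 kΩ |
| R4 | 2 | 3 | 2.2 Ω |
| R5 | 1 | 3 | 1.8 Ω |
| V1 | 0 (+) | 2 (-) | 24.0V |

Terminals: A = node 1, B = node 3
Find the Thévenin equivalent first; then I_n = V_th/R_th and R_n = R_th.
Step 1 — V_th is the open-circuit voltage V_A - V_B (nothing connected across the terminals).
Nodal analysis, taking node 2 as the 0 V reference.
Source V1 fixes V_0 = 24 V.
KCL at each unknown node (sum of currents leaving = 0; resistances in Ω):
  Node 1: (V_1 - 24)/1800 + (V_1 - 0)/30 + (V_1 - V_3)/1.8 = 0
  Node 3: (V_3 - 24)/7500 + (V_3 - 0)/2.2 + (V_3 - V_1)/1.8 = 0
Collecting terms (coefficients in siemens):
  0.5894·V_1 - 0.5556·V_3 = 0.01333
  1.01·V_3 - 0.5556·V_1 = 0.0032
Determinant D = (0.5894)(1.01) - (-0.5556)(-0.5556) = 0.2868
V_1 = [(0.01333)(1.01) - (-0.5556)(0.0032)]/D = 0.05316 V
V_3 = [(0.5894)(0.0032) - (0.01333)(-0.5556)]/D = 0.0324 V
V_th = V_1 - V_3 = 0.05316 - 0.0324 = 0.02076 V
Step 2 — R_th: zero the source — replace V1 by a short circuit (node 2 merges into node 0) — and find the resistance seen between A (node 1) and B (node 3).
Reduce the network between node 1 (A) and node 3 (B) by series/parallel combination:
  Rp1 = R1 ‖ R2 (parallel, both between nodes 0 and 1) = 1/(1/1800 + 1/30) = 29.51 Ω
  Rp2 = R3 ‖ R4 (parallel, both between nodes 0 and 3) = 1/(1/7500 + 1/2.2) = 2.199 Ω
  Rs1 = Rp1 + Rp2 (series, joined only at node 0) = 29.51 + 2.199 = 31.71 Ω
  Rp3 = R5 ‖ Rs1 (parallel, both between nodes 1 and 3) = 1/(1/1.8 + 1/31.71) = 1.703 Ω
R_th = 1.703 Ω
I_n = V_th/R_th = 0.02076/1.703 = 0.01219 A, and R_n = R_th = 1.703 Ω

Final answer: I_n = 0.01219 A, R_n = 1.703 Ω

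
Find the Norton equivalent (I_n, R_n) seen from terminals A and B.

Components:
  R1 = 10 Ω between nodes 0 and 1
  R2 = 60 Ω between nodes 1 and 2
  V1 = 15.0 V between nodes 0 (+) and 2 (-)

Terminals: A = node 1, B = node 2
Find the Thévenin equivalent first; then I_n = V_th/R_th and R_n = R_th.
Step 1 — V_th is the open-circuit voltage V_A - V_B (nothing connected across the terminals).
Nodal analysis, taking node 2 as the 0 V reference.
Source V1 fixes V_0 = 15 V.
KCL at each unknown node (sum of currents leaving = 0; resistances in Ω):
  Node 1: (V_1 - 15)/10 + (V_1 - 0)/60 = 0
Collecting terms: 0.1167 × V_1 = 1.5  =>  V_1 = 12.86 V
V_th = V_1 - V_2 = 12.86 - 0 = 12.86 V
Step 2 — R_th: zero the source — replace V1 by a short circuit (node 2 merges into node 0) — and find the resistance seen between A (node 1) and B (node 0).
Reduce the network between node 1 (A) and node 0 (B) by series/parallel combination:
  Rp1 = R1 ‖ R2 (parallel, both between nodes 0 and 1) = 1/(1/10 + 1/60) = 8.571 Ω
R_th = 8.571 Ω
I_n = V_th/R_th = 12.86/8.571 = 1.5 A, and R_n = R_th = 8.571 Ω

Final answer: I_n = 1.5 A, R_n = 8.571 Ω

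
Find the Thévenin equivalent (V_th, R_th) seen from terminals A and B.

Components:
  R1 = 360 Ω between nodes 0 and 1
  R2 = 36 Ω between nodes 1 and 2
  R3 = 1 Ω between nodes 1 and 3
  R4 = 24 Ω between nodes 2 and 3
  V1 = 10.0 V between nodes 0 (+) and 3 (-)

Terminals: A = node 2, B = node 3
Step 1 — V_th is the open-circuit voltage V_A - V_B (nothing connected across the terminals).
Nodal analysis, taking node 3 as the 0 V reference.
Source V1 fixes V_0 = 10 V.
KCL at each unknown node (sum of currents leaving = 0; resistances in Ω):
  Node 1: (V_1 - 10)/360 + (V_1 - V_2)/36 + (V_1 - 0)/1 = 0
  Node 2: (V_2 - V_1)/36 + (V_2 - 0)/24 = 0
Collecting terms (coefficients in siemens):
  1.031·V_1 - 0.02778·V_2 = 0.02778
  0.06944·V_2 - 0.02778·V_1 = 0
Determinant D = (1.031)(0.06944) - (-0.02778)(-0.02778) = 0.07079
V_1 = [(0.02778)(0.06944) - (-0.02778)(0)]/D = 0.02725 V
V_2 = [(1.031)(0) - (0.02778)(-0.02778)]/D = 0.0109 V
V_th = V_2 - V_3 = 0.0109 - 0 = 0.0109 V
Step 2 — R_th: zero the source — replace V1 by a short circuit (node 3 merges into node 0) — and find the resistance seen between A (node 2) and B (node 0).
Reduce the network between node 2 (A) and node 0 (B) by series/parallel combination:
  Rp1 = R1 ‖ R3 (parallel, both between nodes 0 and 1) = 1/(1/360 + 1/1) = 0.9972 Ω
  Rs1 = R2 + Rp1 (series, joined only at node 1) = 36 + 0.9972 = 37 Ω
  Rp2 = R4 ‖ Rs1 (parallel, both between nodes 0 and 2) = 1/(1/24 + 1/37) = 14.56 Ω
R_th = 14.56 Ω

Final answer: V_th = 0.0109 V, R_th = 14.56 Ω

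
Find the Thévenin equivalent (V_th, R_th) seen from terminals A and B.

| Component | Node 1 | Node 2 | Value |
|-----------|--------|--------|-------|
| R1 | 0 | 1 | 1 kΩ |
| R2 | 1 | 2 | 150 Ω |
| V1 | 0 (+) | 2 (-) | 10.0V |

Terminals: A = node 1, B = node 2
Step 1 — V_th is the open-circuit voltage V_A - V_B (nothing connected across the terminals).
Nodal analysis, taking node 2 as the 0 V reference.
Source V1 fixes V_0 = 10 V.
KCL at each unknown node (sum of currents leaving = 0; resistances in Ω):
  Node 1: (V_1 - 10)/1000 + (V_1 - 0)/150 = 0
Collecting terms: 0.007667 × V_1 = 0.01  =>  V_1 = 1.304 V
V_th = V_1 - V_2 = 1.304 - 0 = 1.304 V
Step 2 — R_th: zero the source — replace V1 by a short circuit (node 2 merges into node 0) — and find the resistance seen between A (node 1) and B (node 0).
Reduce the network between node 1 (A) and node 0 (B) by series/parallel combination:
  Rp1 = R1 ‖ R2 (parallel, both between nodes 0 and 1) = 1/(1/1000 + 1/150) = 130.4 Ω
R_th = 130.4 Ω

Final answer: V_th = 1.304 V, R_th = 130.4 Ω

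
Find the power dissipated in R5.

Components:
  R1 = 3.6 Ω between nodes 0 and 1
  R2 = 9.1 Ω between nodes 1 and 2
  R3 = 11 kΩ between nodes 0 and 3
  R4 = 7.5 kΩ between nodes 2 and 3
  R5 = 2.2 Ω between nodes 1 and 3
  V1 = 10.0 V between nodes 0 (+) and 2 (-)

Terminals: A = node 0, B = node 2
Nodal analysis, taking node 2 as the 0 V reference.
Source V1 fixes V_0 = 10 V.
KCL at each unknown node (sum of currents leaving = 0; resistances in Ω):
  Node 1: (V_1 - 10)/3.6 + (V_1 - 0)/9.1 + (V_1 - V_3)/2.2 = 0
  Node 3: (V_3 - 10)/11000 + (V_3 - 0)/7500 + (V_3 - V_1)/2.2 = 0
Collecting terms (coefficients in siemens):
  0.8422·V_1 - 0.4545·V_3 = 2.778
  0.4548·V_3 - 0.4545·V_1 = 0.0009091
Determinant D = (0.8422)(0.4548) - (-0.4545)(-0.4545) = 0.1764
V_1 = [(2.778)(0.4548) - (-0.4545)(0.0009091)]/D = 7.164 V
V_3 = [(0.8422)(0.0009091) - (2.778)(-0.4545)]/D = 7.162 V
I_R5 = (V_1 - V_3)/R5 = (7.164 - 7.162)/2.2 = 0.0006969 A
P_R5 = I_R5² × R5 = (0.0006969)² × 2.2 = 0.000001069 W

Final answer: 1.069e-06 W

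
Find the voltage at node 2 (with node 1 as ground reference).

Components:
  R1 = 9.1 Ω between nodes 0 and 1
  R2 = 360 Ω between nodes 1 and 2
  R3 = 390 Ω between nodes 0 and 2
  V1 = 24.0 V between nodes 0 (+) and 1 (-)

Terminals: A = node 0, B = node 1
Nodal analysis, taking node 1 as the 0 V reference.
Source V1 fixes V_0 = 24 V.
KCL at each unknown node (sum of currents leaving = 0; resistances in Ω):
  Node 2: (V_2 - 0)/360 + (V_2 - 24)/390 = 0
Collecting terms: 0.005342 × V_2 = 0.06154  =>  V_2 = 11.52 V
The requested potential is V_2 = 11.52 V.

Final answer: V_2 = 11.52 V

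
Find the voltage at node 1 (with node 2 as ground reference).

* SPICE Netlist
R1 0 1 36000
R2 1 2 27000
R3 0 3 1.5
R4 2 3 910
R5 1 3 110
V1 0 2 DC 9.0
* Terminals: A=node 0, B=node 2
Nodal analysis, taking node 2 as the 0 V reference.
Source V1 fixes V_0 = 9 V.
KCL at each unknown node (sum of currents leaving = 0; resistances in Ω):
  Node 1: (V_1 - 9)/36000 + (V_1 - 0)/27000 + (V_1 - V_3)/110 = 0
  Node 3: (V_3 - 9)/1.5 + (V_3 - 0)/910 + (V_3 - V_1)/110 = 0
Collecting terms (coefficients in siemens):
  0.009156·V_1 - 0.009091·V_3 = 0.00025
  0.6769·V_3 - 0.009091·V_1 = 6
Determinant D = (0.009156)(0.6769) - (-0.009091)(-0.009091) = 0.006114
V_1 = [(0.00025)(0.6769) - (-0.009091)(6)]/D = 8.948 V
V_3 = [(0.009156)(6) - (0.00025)(-0.009091)]/D = 8.985 V
The requested potential is V_1 = 8.948 V.

Final answer: V_1 = 8.948 V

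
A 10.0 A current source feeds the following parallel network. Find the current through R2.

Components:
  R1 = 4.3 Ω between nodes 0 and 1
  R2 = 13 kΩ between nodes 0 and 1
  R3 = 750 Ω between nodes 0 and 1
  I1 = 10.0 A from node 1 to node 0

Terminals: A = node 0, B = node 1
All resistors sit directly between nodes 0 and 1, so they are in parallel and share one voltage V; the full source current 10 A splits among them.
1/R_par = 1/4.3 + 1/13000 + 1/750 = 0.234 S  =>  R_par = 4.274 Ω
V = I × R_par = 10 × 4.274 = 42.74 V
I_R2 = V/R2 = 42.74/13000 = 0.003288 A

Final answer: 0.003288 A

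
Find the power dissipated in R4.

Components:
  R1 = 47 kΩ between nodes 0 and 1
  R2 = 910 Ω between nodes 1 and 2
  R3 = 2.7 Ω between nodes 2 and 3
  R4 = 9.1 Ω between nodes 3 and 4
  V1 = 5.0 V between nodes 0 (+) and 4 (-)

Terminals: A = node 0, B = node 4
Nodal analysis, taking node 4 as the 0 V reference.
Source V1 fixes V_0 = 5 V.
KCL at each unknown node (sum of currents leaving = 0; resistances in Ω):
  Node 1: (V_1 - 5)/47000 + (V_1 - V_2)/910 = 0
  Node 2: (V_2 - V_1)/910 + (V_2 - V_3)/2.7 = 0
  Node 3: (V_3 - V_2)/2.7 + (V_3 - 0)/9.1 = 0
Collecting terms (coefficients in siemens):
  0.00112·V_1 - 0.001099·V_2 = 0.0001064
  0.3715·V_2 - 0.001099·V_1 - 0.3704·V_3 = 0
  0.4803·V_3 - 0.3704·V_2 = 0
Solving these 3 simultaneous equations (Gaussian elimination) gives:
  V_1 = 0.09618 V, V_2 = 0.001231 V, V_3 = 0.0009495 V
I_R4 = (V_3 - V_4)/R4 = (0.0009495 - 0)/9.1 = 0.0001043 A
P_R4 = I_R4² × R4 = (0.0001043)² × 9.1 = 0.00000009906 W

Final answer: 9.906e-08 W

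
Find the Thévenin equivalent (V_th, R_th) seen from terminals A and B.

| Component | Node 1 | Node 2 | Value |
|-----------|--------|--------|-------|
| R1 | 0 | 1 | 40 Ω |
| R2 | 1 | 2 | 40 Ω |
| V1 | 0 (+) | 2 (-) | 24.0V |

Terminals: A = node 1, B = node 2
Step 1 — V_th is the open-circuit voltage V_A - V_B (nothing connected across the terminals).
Nodal analysis, taking node 2 as the 0 V reference.
Source V1 fixes V_0 = 24 V.
KCL at each unknown node (sum of currents leaving = 0; resistances in Ω):
  Node 1: (V_1 - 24)/40 + (V_1 - 0)/40 = 0
Collecting terms: 0.05 × V_1 = 0.6  =>  V_1 = 12 V
V_th = V_1 - V_2 = 12 - 0 = 12 V
Step 2 — R_th: zero the source — replace V1 by a short circuit (node 2 merges into node 0) — and find the resistance seen between A (node 1) and B (node 0).
Reduce the network between node 1 (A) and node 0 (B) by series/parallel combination:
  Rp1 = R1 ‖ R2 (parallel, both between nodes 0 and 1) = 1/(1/40 + 1/40) = 20 Ω
R_th = 20 Ω

Final answer: V_th = 12 V, R_th = 20 Ω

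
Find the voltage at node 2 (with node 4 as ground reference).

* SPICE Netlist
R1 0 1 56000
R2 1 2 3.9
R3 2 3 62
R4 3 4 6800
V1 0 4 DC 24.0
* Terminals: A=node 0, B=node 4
Nodal analysis, taking node 4 as the 0 V reference.
Source V1 fixes V_0 = 24 V.
KCL at each unknown node (sum of currents leaving = 0; resistances in Ω):
  Node 1: (V_1 - 24)/56000 + (V_1 - V_2)/3.9 = 0
  Node 2: (V_2 - V_1)/3.9 + (V_2 - V_3)/62 = 0
  Node 3: (V_3 - V_2)/62 + (V_3 - 0)/6800 = 0
Collecting terms (coefficients in siemens):
  0.2564·V_1 - 0.2564·V_2 = 0.0004286
  0.2725·V_2 - 0.2564·V_1 - 0.01613·V_3 = 0
  0.01628·V_3 - 0.01613·V_2 = 0
Solving these 3 simultaneous equations (Gaussian elimination) gives:
  V_1 = 2.621 V, V_2 = 2.62 V, V_3 = 2.596 V
The requested potential is V_2 = 2.62 V.

Final answer: V_2 = 2.62 V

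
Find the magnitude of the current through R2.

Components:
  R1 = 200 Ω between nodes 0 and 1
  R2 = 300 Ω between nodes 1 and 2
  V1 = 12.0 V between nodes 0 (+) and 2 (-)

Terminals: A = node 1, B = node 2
Nodal analysis, taking node 2 as the 0 V reference.
Source V1 fixes V_0 = 12 V.
KCL at each unknown node (sum of currents leaving = 0; resistances in Ω):
  Node 1: (V_1 - 12)/200 + (V_1 - 0)/300 = 0
Collecting terms: 0.008333 × V_1 = 0.06  =>  V_1 = 7.2 V
I_R2 = (V_1 - V_2)/R2 = (7.2 - 0)/300 = 0.024 A
|I_R2| = 0.024 A

Final answer: |I_R2| = 0.024 A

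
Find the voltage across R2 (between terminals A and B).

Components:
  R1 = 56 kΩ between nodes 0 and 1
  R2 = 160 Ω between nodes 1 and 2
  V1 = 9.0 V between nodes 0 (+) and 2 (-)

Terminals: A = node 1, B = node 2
R1 and R2 are in series across V1 (node 0 → node 1 → node 2), and the output A–B is taken across R2, so this is a voltage divider.
Series current: I = V1/(R1 + R2) = 9/(56000 + 160) = 9/56160 = 0.0001603 A
V_R2 = I × R2 = V1 × R2/(R1 + R2) = 9 × 160/56160 = 0.02564 V

Final answer: 0.02564 V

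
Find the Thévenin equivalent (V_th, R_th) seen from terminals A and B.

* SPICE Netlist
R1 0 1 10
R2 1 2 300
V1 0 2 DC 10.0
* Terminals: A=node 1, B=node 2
Step 1 — V_th is the open-circuit voltage V_A - V_B (nothing connected across the terminals).
Nodal analysis, taking node 2 as the 0 V reference.
Source V1 fixes V_0 = 10 V.
KCL at each unknown node (sum of currents leaving = 0; resistances in Ω):
  Node 1: (V_1 - 10)/10 + (V_1 - 0)/300 = 0
Collecting terms: 0.1033 × V_1 = 1  =>  V_1 = 9.677 V
V_th = V_1 - V_2 = 9.677 - 0 = 9.677 V
Step 2 — R_th: zero the source — replace V1 by a short circuit (node 2 merges into node 0) — and find the resistance seen between A (node 1) and B (node 0).
Reduce the network between node 1 (A) and node 0 (B) by series/parallel combination:
  Rp1 = R1 ‖ R2 (parallel, both between nodes 0 and 1) = 1/(1/10 + 1/300) = 9.677 Ω
R_th = 9.677 Ω

Final answer: V_th = 9.677 V, R_th = 9.677 Ω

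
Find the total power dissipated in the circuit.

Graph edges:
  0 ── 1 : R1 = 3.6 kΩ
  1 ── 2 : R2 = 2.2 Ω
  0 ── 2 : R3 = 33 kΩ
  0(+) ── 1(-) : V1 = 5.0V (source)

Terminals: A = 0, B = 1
Nodal analysis, taking node 1 as the 0 V reference.
Source V1 fixes V_0 = 5 V.
KCL at each unknown node (sum of currents leaving = 0; resistances in Ω):
  Node 2: (V_2 - 0)/2.2 + (V_2 - 5)/33000 = 0
Collecting terms: 0.4546 × V_2 = 0.0001515  =>  V_2 = 0.0003333 V
Power in each resistor, P = (ΔV)²/R:
  P_R1 = (5 - 0)²/3600 = 0.006944 W
  P_R2 = (0 - 0.0003333)²/2.2 = 0.0000000505 W
  P_R3 = (5 - 0.0003333)²/33000 = 0.0007575 W
P_total = P_R1 + P_R2 + P_R3 = 0.007702 W

Final answer: 0.007702 W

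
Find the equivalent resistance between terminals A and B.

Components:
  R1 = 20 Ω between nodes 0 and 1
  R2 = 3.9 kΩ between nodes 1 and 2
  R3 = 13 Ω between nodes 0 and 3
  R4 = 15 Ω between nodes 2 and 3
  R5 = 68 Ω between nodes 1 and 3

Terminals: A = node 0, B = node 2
The network is not a plain series/parallel combination. Inject a 1 A test current into terminal A (node 0) and return it from terminal B (node 2); then R_eq = V_A / (1 A).
Nodal analysis, taking node 2 as the 0 V reference.
Current source I_test pushes 1 A into node 0 and draws it out of node 2.
KCL at each unknown node (sum of currents leaving = 0; resistances in Ω):
  Node 0: (V_0 - V_1)/20 + (V_0 - V_3)/13 - 1 = 0
  Node 1: (V_1 - V_0)/20 + (V_1 - 0)/3900 + (V_1 - V_3)/68 = 0
  Node 3: (V_3 - V_0)/13 + (V_3 - V_1)/68 + (V_3 - 0)/15 = 0
Collecting terms (coefficients in siemens):
  0.1269·V_0 - 0.05·V_1 - 0.07692·V_3 = 1
  0.06496·V_1 - 0.05·V_0 - 0.01471·V_3 = 0
  0.1583·V_3 - 0.07692·V_0 - 0.01471·V_1 = 0
Solving these 3 simultaneous equations (Gaussian elimination) gives:
  V_0 = 26.18 V, V_1 = 23.53 V, V_3 = 14.91 V
R_eq = V_0 / 1 A = 26.18 Ω

Final answer: 26.18 Ω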